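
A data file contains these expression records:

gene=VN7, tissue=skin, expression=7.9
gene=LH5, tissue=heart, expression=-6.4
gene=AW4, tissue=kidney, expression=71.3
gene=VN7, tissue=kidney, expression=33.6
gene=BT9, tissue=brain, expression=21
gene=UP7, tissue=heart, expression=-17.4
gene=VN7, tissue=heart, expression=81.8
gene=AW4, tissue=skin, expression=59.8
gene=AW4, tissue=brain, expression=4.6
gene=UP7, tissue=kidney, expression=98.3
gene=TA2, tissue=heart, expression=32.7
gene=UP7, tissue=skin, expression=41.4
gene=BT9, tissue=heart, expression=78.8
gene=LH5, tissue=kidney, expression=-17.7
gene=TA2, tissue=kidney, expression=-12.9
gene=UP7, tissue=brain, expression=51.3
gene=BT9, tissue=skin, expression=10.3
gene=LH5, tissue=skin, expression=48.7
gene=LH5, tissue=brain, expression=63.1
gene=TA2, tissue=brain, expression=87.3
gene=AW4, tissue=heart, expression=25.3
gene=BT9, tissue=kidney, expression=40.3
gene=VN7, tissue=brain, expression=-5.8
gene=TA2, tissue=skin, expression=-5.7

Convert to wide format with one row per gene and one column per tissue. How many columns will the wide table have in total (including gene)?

5

1 column for gene plus 4 distinct tissue values → 5 columns.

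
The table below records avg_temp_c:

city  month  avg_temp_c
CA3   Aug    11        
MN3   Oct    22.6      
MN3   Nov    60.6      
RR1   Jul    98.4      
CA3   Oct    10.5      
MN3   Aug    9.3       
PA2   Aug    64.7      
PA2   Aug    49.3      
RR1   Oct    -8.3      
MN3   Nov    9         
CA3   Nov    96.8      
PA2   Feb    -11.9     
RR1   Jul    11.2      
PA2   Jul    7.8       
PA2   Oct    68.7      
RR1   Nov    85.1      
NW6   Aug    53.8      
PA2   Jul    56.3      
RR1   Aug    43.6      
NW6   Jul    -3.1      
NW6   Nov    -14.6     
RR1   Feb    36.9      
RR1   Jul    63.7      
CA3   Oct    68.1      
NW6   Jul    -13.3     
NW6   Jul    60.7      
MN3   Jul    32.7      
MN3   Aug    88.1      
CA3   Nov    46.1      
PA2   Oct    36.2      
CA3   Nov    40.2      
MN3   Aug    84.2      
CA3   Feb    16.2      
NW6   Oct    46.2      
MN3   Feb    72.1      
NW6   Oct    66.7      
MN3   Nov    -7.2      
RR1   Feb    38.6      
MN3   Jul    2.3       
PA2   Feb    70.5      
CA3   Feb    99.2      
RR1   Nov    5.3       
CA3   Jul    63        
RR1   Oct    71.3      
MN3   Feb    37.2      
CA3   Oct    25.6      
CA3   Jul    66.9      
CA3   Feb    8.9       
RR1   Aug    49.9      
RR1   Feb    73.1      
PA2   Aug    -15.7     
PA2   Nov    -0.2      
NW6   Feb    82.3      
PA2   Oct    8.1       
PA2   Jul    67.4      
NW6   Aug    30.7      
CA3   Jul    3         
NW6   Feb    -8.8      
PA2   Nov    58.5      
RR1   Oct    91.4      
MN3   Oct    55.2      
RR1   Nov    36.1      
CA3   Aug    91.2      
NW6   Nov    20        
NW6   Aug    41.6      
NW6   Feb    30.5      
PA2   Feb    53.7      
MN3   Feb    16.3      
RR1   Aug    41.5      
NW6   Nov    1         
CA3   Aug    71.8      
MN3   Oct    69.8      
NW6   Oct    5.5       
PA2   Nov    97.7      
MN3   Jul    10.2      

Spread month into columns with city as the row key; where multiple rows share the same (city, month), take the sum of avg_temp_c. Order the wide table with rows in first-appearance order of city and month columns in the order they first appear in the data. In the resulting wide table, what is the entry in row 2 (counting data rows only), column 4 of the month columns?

With rows in first-appearance order of city, row 2 is city=MN3. month columns in first-appearance order: Aug, Oct, Nov, Jul, Feb; column 4 is Jul.
Long rows with city=MN3, month=Jul: 32.7 + 2.3 + 10.2 = 45.2.

45.2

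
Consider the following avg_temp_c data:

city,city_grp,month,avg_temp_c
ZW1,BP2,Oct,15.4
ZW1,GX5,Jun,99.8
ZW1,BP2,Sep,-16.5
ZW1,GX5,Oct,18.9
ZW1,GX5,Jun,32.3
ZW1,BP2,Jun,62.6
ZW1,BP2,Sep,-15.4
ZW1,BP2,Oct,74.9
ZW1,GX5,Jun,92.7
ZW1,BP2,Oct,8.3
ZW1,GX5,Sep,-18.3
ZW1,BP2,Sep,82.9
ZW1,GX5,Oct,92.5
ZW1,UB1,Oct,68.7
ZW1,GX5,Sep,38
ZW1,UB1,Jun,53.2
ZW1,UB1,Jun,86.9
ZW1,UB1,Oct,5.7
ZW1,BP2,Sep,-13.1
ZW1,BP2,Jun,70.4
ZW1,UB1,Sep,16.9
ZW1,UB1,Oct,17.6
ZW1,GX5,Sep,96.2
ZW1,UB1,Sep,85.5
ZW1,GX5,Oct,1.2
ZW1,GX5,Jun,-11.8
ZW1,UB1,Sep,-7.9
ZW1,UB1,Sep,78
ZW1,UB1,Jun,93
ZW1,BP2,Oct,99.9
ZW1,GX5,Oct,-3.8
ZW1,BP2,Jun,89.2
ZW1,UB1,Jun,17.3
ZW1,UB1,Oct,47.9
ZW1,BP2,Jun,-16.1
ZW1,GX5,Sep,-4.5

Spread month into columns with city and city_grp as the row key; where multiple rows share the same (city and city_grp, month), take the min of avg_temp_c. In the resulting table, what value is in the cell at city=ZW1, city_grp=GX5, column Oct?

Rows with city=ZW1, city_grp=GX5 and month=Oct: avg_temp_c values are 18.9, 92.5, 1.2, -3.8.
min(18.9, 92.5, 1.2, -3.8) = -3.8.

-3.8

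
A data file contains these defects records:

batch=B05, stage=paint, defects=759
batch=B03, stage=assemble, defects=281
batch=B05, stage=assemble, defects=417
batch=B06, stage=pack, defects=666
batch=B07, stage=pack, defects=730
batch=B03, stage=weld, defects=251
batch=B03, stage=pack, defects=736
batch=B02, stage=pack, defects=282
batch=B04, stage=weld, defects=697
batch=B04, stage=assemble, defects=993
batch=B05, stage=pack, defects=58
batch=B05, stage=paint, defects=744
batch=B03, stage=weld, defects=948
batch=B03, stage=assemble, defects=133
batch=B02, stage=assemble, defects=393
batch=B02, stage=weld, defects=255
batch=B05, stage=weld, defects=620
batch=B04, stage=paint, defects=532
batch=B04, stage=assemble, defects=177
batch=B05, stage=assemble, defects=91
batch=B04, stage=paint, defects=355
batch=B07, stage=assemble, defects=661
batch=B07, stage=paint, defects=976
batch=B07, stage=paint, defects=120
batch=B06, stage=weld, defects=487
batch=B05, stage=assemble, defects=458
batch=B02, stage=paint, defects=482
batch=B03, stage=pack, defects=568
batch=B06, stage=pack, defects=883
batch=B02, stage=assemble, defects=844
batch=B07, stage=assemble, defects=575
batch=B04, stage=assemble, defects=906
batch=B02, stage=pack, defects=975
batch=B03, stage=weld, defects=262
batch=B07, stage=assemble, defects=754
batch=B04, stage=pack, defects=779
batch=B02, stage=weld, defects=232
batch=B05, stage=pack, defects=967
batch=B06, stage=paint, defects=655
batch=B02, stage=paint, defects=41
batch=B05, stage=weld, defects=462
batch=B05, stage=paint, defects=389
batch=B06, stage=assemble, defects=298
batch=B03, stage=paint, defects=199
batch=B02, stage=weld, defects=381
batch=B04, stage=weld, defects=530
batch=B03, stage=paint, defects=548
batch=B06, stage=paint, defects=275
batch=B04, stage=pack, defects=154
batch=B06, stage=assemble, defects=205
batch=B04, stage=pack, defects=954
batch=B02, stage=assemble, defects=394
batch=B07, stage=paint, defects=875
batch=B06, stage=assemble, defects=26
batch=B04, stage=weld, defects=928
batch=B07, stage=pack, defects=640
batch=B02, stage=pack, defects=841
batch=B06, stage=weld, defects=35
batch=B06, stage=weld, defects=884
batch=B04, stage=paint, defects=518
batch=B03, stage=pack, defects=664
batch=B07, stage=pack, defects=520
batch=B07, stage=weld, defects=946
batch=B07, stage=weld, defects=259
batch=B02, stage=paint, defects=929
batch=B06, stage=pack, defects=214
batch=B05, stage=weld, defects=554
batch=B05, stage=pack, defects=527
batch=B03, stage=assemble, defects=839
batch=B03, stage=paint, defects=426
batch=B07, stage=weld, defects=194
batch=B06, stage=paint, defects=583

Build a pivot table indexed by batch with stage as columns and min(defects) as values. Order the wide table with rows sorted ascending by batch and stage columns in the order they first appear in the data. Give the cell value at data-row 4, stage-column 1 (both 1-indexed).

389

With rows sorted ascending by batch, row 4 is batch=B05. stage columns in first-appearance order: paint, assemble, pack, weld; column 1 is paint.
Long rows with batch=B05, stage=paint: min(759, 744, 389) = 389.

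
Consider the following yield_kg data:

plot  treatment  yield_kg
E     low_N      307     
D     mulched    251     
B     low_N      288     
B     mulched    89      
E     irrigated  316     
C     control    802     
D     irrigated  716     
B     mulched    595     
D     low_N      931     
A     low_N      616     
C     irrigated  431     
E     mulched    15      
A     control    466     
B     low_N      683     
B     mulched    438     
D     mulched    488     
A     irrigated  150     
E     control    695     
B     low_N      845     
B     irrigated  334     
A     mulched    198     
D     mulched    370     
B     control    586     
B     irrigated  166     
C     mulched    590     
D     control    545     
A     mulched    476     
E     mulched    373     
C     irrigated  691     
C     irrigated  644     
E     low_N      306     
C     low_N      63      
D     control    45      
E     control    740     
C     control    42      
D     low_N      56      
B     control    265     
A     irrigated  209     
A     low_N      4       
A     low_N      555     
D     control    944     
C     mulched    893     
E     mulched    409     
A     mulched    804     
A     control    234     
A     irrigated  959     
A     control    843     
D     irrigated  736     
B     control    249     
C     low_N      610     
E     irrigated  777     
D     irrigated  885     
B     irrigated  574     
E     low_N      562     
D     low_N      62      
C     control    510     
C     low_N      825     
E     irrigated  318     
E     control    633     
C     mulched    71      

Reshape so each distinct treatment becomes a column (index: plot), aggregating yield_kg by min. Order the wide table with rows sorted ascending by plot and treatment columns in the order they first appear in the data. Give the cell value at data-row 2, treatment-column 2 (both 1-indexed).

89

With rows sorted ascending by plot, row 2 is plot=B. treatment columns in first-appearance order: low_N, mulched, irrigated, control; column 2 is mulched.
Long rows with plot=B, treatment=mulched: min(89, 595, 438) = 89.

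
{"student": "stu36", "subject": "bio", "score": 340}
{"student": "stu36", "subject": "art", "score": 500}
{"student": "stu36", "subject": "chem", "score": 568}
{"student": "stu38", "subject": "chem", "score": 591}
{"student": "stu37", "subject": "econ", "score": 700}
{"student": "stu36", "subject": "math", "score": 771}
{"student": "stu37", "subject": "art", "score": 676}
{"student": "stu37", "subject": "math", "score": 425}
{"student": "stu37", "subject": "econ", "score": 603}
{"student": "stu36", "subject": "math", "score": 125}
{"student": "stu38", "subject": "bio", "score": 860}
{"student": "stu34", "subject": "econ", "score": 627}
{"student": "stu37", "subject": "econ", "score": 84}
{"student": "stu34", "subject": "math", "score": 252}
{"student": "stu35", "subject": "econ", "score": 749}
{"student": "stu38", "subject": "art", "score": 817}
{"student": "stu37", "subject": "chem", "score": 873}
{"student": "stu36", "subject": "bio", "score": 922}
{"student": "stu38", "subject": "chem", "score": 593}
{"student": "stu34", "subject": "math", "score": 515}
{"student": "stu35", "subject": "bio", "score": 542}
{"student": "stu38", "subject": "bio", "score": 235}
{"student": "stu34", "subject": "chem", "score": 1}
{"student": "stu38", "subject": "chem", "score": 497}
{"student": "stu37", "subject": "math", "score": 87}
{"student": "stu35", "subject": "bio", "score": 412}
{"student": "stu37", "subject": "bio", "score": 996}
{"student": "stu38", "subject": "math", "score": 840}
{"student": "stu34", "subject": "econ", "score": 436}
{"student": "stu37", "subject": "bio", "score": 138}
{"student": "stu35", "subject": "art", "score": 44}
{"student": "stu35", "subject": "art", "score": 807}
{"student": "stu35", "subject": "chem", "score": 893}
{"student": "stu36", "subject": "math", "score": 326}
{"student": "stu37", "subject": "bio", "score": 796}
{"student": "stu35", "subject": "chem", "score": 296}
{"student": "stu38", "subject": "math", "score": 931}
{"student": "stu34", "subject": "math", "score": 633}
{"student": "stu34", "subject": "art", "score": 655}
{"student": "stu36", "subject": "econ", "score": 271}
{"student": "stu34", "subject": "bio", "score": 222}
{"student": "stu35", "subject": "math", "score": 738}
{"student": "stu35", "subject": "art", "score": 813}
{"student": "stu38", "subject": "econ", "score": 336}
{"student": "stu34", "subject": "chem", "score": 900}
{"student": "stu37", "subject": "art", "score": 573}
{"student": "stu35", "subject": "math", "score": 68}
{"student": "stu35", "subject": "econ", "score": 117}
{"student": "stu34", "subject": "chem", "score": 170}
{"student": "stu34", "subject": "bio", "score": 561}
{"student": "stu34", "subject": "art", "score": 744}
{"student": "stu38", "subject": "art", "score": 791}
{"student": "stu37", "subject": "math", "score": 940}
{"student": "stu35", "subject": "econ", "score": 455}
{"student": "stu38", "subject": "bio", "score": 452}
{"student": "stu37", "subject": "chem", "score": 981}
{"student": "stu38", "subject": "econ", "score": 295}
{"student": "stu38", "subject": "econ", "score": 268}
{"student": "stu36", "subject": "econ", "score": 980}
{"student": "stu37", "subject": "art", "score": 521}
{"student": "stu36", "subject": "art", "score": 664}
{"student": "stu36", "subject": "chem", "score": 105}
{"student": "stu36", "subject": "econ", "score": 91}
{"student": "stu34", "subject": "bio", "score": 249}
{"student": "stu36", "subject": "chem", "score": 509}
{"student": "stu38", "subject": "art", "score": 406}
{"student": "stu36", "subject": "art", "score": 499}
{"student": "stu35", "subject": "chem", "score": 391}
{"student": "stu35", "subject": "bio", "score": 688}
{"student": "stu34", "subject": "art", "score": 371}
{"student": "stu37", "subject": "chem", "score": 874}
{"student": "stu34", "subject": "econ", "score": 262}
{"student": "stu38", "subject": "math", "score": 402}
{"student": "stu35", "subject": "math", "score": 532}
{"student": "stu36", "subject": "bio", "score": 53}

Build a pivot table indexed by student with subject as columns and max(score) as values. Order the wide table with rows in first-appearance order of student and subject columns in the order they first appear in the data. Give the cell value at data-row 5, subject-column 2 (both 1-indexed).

With rows in first-appearance order of student, row 5 is student=stu35. subject columns in first-appearance order: bio, art, chem, econ, math; column 2 is art.
Long rows with student=stu35, subject=art: max(44, 807, 813) = 813.

813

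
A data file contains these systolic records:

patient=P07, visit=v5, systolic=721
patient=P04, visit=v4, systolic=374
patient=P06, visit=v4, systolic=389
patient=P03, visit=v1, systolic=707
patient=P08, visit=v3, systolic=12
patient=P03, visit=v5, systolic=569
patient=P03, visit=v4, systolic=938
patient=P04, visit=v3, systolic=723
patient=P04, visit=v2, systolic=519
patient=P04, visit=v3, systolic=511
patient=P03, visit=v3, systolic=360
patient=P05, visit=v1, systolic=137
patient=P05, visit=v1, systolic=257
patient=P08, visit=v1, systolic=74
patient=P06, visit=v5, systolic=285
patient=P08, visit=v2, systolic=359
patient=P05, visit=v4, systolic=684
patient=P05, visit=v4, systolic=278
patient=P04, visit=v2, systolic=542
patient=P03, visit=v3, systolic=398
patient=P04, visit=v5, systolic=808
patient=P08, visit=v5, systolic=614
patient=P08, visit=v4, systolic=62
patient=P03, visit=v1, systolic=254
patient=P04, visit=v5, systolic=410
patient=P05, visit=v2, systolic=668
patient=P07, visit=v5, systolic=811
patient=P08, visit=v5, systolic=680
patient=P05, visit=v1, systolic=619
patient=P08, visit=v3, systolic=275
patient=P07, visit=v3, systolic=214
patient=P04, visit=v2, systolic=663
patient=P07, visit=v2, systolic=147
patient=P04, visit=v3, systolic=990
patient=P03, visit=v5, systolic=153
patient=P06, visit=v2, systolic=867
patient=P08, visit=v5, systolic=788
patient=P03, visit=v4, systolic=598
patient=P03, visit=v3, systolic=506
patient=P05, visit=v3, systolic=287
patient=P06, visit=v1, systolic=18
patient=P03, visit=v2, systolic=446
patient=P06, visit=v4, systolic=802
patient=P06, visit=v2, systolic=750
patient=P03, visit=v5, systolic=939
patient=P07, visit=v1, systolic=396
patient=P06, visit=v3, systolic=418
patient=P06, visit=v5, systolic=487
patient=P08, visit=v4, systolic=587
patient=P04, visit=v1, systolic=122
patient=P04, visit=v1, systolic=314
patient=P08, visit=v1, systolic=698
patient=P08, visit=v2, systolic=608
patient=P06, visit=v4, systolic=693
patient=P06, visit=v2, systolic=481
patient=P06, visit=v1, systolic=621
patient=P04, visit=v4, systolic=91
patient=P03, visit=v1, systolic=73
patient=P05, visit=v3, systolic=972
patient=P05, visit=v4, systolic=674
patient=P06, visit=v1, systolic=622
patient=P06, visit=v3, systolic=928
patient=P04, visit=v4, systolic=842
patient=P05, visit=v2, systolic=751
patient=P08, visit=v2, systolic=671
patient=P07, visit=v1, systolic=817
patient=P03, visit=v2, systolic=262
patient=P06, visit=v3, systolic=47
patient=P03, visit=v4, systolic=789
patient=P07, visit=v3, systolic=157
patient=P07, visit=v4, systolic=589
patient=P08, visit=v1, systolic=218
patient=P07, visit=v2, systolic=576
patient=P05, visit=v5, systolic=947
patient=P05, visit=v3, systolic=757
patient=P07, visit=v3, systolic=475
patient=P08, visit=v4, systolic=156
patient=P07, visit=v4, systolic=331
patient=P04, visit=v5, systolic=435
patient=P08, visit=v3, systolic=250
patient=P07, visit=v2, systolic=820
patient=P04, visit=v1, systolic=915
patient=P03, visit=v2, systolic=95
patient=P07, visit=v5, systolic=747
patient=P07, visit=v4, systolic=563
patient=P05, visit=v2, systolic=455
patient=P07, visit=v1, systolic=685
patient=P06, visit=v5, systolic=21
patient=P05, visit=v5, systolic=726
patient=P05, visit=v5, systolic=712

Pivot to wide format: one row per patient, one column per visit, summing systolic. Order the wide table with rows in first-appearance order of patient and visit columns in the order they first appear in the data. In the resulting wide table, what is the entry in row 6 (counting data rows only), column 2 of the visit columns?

With rows in first-appearance order of patient, row 6 is patient=P05. visit columns in first-appearance order: v5, v4, v1, v3, v2; column 2 is v4.
Long rows with patient=P05, visit=v4: 684 + 278 + 674 = 1636.

1636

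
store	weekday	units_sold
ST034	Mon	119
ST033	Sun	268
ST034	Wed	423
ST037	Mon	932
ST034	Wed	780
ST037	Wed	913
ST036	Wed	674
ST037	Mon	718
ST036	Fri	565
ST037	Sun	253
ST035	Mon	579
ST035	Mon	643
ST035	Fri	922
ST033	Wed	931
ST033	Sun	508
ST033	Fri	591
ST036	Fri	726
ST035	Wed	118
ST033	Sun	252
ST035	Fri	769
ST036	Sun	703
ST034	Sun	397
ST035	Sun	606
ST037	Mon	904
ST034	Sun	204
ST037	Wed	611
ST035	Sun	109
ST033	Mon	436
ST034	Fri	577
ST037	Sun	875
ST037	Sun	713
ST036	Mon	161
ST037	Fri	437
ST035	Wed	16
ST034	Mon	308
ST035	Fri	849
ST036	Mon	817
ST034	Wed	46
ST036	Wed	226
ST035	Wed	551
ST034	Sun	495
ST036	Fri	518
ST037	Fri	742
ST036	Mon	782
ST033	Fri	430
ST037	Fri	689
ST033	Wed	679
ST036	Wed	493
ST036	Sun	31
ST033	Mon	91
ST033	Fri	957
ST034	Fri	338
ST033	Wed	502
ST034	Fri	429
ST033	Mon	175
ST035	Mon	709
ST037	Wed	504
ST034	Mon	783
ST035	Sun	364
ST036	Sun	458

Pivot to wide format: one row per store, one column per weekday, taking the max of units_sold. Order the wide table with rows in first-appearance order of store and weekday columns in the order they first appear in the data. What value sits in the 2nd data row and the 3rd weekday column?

931

With rows in first-appearance order of store, row 2 is store=ST033. weekday columns in first-appearance order: Mon, Sun, Wed, Fri; column 3 is Wed.
Long rows with store=ST033, weekday=Wed: max(931, 679, 502) = 931.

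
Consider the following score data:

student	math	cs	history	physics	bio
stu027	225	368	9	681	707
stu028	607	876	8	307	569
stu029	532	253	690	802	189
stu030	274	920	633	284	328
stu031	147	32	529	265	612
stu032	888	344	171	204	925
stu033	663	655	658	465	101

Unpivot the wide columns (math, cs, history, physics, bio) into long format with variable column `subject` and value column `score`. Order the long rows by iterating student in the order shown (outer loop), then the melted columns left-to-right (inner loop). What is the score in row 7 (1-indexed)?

35 rows total (7 × 5). Row 7: index ⌊(7-1)/5⌋ = 1 into student → stu028; (7-1) mod 5 = 1 into the melted columns → cs.
So row 7 is (stu028, cs, 876); score = 876.

876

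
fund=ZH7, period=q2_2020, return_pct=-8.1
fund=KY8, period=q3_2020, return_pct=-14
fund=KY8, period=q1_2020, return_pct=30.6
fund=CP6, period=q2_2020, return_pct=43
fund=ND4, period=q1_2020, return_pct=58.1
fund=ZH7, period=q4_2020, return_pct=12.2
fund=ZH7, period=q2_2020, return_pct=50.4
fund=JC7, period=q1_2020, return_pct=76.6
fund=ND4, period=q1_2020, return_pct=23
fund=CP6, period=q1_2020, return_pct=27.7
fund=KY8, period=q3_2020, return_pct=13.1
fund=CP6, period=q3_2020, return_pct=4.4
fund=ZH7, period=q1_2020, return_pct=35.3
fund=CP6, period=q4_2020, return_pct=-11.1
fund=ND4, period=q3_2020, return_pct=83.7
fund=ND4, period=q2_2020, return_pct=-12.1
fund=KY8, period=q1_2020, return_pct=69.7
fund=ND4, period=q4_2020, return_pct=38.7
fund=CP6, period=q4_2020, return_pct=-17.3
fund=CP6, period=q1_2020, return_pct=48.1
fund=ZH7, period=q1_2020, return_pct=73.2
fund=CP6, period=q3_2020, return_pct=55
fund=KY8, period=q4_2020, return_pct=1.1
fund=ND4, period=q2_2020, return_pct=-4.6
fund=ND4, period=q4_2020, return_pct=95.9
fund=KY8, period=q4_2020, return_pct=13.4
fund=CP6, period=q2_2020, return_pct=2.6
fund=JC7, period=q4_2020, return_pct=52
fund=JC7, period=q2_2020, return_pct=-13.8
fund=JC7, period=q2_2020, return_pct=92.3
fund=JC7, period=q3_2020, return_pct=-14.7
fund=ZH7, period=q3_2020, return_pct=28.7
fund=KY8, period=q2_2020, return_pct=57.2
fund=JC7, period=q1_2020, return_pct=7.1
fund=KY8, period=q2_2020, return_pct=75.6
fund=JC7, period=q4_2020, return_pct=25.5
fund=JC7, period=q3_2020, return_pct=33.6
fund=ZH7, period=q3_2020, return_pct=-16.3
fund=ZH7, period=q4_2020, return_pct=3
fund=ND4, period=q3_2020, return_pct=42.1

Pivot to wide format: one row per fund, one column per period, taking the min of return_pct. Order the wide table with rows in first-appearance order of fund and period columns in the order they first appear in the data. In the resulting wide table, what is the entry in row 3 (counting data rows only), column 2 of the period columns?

With rows in first-appearance order of fund, row 3 is fund=CP6. period columns in first-appearance order: q2_2020, q3_2020, q1_2020, q4_2020; column 2 is q3_2020.
Long rows with fund=CP6, period=q3_2020: min(4.4, 55) = 4.4.

4.4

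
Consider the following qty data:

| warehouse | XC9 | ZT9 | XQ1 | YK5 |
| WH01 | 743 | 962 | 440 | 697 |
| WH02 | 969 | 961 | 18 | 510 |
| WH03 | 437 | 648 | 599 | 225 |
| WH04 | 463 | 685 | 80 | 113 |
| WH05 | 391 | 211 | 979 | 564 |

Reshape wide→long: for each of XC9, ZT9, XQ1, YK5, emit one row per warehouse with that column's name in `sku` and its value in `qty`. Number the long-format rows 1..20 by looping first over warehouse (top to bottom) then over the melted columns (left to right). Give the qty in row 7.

20 rows total (5 × 4). Row 7: index ⌊(7-1)/4⌋ = 1 into warehouse → WH02; (7-1) mod 4 = 2 into the melted columns → XQ1.
So row 7 is (WH02, XQ1, 18); qty = 18.

18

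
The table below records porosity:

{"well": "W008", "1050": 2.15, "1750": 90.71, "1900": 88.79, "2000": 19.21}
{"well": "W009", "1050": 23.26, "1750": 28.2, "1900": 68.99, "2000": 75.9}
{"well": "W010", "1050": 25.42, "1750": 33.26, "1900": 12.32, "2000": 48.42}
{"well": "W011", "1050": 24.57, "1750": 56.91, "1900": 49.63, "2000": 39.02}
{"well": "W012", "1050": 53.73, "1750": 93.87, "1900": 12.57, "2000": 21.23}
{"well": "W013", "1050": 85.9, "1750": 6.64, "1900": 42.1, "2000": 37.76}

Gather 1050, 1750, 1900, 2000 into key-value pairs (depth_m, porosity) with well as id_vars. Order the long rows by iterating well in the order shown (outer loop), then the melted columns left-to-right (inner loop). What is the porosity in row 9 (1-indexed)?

25.42

24 rows total (6 × 4). Row 9: index ⌊(9-1)/4⌋ = 2 into well → W010; (9-1) mod 4 = 0 into the melted columns → 1050.
So row 9 is (W010, 1050, 25.42); porosity = 25.42.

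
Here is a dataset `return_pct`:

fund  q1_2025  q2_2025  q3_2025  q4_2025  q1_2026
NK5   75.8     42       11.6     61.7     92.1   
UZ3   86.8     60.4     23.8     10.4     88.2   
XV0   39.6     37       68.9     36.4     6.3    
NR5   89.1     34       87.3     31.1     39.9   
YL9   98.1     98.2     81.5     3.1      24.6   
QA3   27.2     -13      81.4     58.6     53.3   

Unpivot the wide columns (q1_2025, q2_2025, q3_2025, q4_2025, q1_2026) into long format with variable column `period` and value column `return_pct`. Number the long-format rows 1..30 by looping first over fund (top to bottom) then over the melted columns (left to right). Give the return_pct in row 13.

30 rows total (6 × 5). Row 13: index ⌊(13-1)/5⌋ = 2 into fund → XV0; (13-1) mod 5 = 2 into the melted columns → q3_2025.
So row 13 is (XV0, q3_2025, 68.9); return_pct = 68.9.

68.9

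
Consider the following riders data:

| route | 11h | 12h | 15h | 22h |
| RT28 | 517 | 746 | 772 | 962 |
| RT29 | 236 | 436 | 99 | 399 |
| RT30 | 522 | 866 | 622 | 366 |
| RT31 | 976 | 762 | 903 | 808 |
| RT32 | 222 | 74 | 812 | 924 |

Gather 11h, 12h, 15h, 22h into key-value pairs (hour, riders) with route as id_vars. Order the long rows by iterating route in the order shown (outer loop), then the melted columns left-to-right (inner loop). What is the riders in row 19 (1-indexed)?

20 rows total (5 × 4). Row 19: index ⌊(19-1)/4⌋ = 4 into route → RT32; (19-1) mod 4 = 2 into the melted columns → 15h.
So row 19 is (RT32, 15h, 812); riders = 812.

812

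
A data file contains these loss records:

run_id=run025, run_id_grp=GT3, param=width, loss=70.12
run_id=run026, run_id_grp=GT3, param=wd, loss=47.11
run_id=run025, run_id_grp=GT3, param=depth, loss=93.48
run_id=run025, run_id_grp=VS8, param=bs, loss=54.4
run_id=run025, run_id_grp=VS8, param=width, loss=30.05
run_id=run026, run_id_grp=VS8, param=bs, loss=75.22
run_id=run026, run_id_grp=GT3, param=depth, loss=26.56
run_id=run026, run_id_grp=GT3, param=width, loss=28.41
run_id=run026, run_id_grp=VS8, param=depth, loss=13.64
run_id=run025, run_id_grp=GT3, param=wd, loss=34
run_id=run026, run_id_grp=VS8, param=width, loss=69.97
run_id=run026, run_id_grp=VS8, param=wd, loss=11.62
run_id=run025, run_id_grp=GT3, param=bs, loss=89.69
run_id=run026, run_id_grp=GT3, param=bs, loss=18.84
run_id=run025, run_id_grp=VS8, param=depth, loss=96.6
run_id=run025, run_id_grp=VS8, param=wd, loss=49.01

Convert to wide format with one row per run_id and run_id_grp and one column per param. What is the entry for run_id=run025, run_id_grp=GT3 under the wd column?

34

Wide layout: rows indexed by run_id and run_id_grp, columns are the 4 distinct param values (width, wd, depth, bs).
Cell (run_id=run025, run_id_grp=GT3, param=wd) draws from the long row where run_id=run025, run_id_grp=GT3 and param=wd, which has loss=34.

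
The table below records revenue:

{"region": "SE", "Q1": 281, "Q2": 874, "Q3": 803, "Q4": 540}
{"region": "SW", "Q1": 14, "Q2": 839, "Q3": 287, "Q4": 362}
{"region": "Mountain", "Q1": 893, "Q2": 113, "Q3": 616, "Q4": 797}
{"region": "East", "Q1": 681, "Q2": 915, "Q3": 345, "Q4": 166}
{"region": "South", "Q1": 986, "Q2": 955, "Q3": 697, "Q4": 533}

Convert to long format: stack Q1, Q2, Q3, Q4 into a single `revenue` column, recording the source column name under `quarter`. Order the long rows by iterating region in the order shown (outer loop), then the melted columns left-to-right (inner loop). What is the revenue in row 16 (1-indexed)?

20 rows total (5 × 4). Row 16: index ⌊(16-1)/4⌋ = 3 into region → East; (16-1) mod 4 = 3 into the melted columns → Q4.
So row 16 is (East, Q4, 166); revenue = 166.

166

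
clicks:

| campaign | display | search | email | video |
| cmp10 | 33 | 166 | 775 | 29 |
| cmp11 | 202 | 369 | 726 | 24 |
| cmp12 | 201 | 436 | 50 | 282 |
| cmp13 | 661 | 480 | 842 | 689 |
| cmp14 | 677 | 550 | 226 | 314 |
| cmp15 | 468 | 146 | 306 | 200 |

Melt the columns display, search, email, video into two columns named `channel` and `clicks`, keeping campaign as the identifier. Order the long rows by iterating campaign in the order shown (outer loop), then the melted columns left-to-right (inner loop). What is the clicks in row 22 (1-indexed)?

24 rows total (6 × 4). Row 22: index ⌊(22-1)/4⌋ = 5 into campaign → cmp15; (22-1) mod 4 = 1 into the melted columns → search.
So row 22 is (cmp15, search, 146); clicks = 146.

146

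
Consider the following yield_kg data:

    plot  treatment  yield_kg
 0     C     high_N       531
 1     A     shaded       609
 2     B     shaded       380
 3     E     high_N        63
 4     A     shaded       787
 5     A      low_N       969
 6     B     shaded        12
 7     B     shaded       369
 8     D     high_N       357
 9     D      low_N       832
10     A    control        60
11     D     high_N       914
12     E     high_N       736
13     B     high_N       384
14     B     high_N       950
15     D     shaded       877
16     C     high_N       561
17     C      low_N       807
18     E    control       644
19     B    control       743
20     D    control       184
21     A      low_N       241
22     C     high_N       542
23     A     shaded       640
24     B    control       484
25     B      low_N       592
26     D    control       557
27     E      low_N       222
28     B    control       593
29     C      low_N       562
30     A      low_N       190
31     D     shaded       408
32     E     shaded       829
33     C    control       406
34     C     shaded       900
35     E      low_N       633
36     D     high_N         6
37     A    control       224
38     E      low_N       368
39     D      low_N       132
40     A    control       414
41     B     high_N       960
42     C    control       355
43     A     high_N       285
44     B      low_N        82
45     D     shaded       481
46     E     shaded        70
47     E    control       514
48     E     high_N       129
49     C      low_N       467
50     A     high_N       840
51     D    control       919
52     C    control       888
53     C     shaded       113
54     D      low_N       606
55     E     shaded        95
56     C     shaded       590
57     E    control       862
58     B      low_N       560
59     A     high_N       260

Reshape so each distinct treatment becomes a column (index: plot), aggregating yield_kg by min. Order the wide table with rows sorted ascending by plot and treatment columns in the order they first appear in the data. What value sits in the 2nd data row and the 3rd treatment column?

82

With rows sorted ascending by plot, row 2 is plot=B. treatment columns in first-appearance order: high_N, shaded, low_N, control; column 3 is low_N.
Long rows with plot=B, treatment=low_N: min(592, 82, 560) = 82.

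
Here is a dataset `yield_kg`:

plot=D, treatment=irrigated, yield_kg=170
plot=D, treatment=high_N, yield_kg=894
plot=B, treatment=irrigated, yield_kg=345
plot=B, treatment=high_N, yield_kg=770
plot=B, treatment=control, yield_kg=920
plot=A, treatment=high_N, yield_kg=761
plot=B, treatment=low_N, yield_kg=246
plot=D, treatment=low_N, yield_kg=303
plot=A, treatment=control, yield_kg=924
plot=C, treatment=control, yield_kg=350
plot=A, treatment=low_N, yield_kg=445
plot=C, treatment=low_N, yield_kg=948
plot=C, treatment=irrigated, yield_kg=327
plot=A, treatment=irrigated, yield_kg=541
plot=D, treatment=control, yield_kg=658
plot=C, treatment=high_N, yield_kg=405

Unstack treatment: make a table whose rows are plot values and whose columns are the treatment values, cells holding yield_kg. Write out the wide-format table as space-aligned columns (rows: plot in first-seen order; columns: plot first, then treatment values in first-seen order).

Columns: plot plus the 4 distinct treatment values (irrigated, high_N, control, low_N).
For example, row D column irrigated takes yield_kg=170 from the long row (D, irrigated).

plot  irrigated  high_N  control  low_N
D     170        894     658      303  
B     345        770     920      246  
A     541        761     924      445  
C     327        405     350      948  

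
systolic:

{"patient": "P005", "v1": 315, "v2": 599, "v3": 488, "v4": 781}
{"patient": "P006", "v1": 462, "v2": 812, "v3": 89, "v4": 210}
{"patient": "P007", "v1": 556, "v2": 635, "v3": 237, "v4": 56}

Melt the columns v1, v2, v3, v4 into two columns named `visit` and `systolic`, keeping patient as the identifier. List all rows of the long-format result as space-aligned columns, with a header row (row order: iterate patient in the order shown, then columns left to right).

Each (patient, column) pair becomes one row: 3 × 4 = 12 rows.
For example, (P005, v1) → systolic=315.

patient  visit  systolic
P005     v1     315     
P005     v2     599     
P005     v3     488     
P005     v4     781     
P006     v1     462     
P006     v2     812     
P006     v3     89      
P006     v4     210     
P007     v1     556     
P007     v2     635     
P007     v3     237     
P007     v4     56      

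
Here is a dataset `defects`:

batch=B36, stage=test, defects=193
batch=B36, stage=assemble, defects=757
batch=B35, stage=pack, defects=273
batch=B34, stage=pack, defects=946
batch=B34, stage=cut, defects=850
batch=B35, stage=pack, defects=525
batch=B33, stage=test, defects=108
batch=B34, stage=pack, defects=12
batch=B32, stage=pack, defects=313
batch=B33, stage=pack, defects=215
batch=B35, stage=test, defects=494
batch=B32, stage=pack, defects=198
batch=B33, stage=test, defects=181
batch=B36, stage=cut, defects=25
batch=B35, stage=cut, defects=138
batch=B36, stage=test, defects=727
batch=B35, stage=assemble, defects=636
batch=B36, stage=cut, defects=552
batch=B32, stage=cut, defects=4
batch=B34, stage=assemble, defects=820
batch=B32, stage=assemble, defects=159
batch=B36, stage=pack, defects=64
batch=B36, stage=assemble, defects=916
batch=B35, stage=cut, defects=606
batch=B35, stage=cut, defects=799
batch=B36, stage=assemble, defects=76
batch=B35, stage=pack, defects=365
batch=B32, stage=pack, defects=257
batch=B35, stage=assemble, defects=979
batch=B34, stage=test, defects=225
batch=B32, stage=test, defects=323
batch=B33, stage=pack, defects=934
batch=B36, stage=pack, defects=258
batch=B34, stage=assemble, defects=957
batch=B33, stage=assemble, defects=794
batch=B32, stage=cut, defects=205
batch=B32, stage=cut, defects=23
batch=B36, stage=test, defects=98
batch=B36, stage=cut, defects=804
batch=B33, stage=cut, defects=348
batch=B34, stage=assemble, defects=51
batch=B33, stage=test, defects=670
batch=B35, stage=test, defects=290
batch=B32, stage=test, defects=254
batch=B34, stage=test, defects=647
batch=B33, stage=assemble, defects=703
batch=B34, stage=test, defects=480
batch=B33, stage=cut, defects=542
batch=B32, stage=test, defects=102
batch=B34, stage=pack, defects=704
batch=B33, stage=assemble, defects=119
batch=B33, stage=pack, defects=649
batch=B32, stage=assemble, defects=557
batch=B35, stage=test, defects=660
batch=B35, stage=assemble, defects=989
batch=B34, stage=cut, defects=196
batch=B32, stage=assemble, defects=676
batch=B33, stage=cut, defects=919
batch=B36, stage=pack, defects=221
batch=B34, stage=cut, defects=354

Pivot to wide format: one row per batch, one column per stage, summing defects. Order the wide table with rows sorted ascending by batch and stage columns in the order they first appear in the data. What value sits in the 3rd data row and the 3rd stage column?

With rows sorted ascending by batch, row 3 is batch=B34. stage columns in first-appearance order: test, assemble, pack, cut; column 3 is pack.
Long rows with batch=B34, stage=pack: 946 + 12 + 704 = 1662.

1662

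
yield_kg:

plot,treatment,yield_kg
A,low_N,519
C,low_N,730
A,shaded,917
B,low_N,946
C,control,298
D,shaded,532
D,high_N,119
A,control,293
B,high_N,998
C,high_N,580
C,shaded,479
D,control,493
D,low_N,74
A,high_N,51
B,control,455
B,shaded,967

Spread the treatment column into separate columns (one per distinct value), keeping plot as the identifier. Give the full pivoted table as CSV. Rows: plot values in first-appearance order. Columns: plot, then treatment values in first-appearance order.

plot,low_N,shaded,control,high_N
A,519,917,293,51
C,730,479,298,580
B,946,967,455,998
D,74,532,493,119

Columns: plot plus the 4 distinct treatment values (low_N, shaded, control, high_N).
For example, row A column low_N takes yield_kg=519 from the long row (A, low_N).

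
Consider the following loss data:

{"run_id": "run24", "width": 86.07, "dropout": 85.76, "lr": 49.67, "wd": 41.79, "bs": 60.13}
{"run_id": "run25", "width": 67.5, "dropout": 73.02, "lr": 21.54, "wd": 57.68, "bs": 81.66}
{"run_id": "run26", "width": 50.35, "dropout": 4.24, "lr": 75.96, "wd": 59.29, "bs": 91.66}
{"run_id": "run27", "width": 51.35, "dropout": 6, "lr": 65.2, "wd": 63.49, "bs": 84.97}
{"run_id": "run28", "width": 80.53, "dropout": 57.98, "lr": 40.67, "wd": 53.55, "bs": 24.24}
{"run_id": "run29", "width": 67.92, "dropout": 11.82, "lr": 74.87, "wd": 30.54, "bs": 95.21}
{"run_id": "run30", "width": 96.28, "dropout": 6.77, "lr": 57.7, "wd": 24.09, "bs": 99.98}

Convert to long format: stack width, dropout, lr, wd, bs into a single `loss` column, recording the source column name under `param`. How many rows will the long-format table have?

35

7 run_id values × 5 melted columns = 35 rows.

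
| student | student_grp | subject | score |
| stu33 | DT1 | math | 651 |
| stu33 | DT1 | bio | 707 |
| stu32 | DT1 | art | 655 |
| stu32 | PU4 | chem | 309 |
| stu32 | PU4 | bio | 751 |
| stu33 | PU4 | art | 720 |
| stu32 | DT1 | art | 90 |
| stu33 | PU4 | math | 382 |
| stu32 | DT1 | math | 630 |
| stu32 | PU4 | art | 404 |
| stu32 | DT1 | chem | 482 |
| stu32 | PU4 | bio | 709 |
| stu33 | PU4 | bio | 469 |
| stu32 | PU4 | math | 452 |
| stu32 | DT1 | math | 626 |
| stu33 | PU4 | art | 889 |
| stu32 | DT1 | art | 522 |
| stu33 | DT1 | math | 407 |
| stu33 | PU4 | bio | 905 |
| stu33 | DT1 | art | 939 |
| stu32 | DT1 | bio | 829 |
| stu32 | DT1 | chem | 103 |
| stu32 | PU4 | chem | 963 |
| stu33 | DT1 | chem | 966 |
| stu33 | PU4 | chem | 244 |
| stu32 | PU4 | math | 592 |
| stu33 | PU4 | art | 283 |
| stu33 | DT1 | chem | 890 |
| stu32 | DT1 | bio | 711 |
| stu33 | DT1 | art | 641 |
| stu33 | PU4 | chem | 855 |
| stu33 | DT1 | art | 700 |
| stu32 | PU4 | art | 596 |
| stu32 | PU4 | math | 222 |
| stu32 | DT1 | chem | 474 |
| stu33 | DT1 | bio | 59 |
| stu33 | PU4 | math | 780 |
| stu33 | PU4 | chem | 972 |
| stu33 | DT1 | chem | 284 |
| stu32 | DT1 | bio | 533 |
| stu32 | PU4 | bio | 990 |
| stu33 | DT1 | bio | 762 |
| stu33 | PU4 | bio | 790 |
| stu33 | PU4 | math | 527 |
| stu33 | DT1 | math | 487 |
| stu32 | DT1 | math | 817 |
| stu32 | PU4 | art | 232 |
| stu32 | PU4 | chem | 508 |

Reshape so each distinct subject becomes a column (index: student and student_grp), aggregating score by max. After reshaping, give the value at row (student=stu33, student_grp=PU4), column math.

Rows with student=stu33, student_grp=PU4 and subject=math: score values are 382, 780, 527.
max(382, 780, 527) = 780.

780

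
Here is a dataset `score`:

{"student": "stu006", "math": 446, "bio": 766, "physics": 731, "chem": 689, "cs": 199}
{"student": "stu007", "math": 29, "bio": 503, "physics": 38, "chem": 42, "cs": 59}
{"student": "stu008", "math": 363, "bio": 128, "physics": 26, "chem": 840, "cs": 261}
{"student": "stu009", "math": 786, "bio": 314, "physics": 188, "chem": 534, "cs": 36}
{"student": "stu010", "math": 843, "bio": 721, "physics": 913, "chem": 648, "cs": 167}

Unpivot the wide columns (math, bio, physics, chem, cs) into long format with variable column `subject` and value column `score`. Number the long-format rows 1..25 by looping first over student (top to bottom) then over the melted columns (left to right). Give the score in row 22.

721

25 rows total (5 × 5). Row 22: index ⌊(22-1)/5⌋ = 4 into student → stu010; (22-1) mod 5 = 1 into the melted columns → bio.
So row 22 is (stu010, bio, 721); score = 721.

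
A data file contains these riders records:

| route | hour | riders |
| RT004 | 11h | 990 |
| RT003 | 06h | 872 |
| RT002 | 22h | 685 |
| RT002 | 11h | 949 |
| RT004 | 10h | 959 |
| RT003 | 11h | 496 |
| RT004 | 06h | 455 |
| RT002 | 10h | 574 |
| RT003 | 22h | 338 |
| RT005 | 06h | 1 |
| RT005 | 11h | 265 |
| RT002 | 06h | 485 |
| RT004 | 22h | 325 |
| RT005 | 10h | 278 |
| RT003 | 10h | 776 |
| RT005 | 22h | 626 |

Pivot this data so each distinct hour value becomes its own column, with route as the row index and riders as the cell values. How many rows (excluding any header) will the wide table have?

4 distinct route values → 4 rows.

4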